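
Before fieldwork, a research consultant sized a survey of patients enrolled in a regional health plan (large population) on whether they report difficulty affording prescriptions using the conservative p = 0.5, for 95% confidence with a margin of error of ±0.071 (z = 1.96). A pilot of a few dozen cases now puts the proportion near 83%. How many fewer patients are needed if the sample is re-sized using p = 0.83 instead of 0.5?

83

Conservative (p = 0.5): n = 1.96² × 0.25 / 0.071² ≈ 190.52 → 191.
Using p = 0.83: p(1−p) = 0.1411, so n = 1.96² × 0.1411 / 0.071² ≈ 107.53 → 108.
Reduction: 191 − 108 = 83.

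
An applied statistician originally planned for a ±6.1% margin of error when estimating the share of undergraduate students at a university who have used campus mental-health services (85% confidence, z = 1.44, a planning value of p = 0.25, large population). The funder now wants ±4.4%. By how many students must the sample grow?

At ±6.1%: n = 1.44² × 0.1875 / 0.061² ≈ 104.49 → 105.
At ±4.4%: n = 1.44² × 0.1875 / 0.044² ≈ 200.83 → 201.
Additional respondents: 201 − 105 = 96.

96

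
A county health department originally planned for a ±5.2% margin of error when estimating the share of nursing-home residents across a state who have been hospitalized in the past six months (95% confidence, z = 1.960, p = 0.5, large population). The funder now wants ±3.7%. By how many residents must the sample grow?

346

At ±5.2%: n = 1.960² × 0.2500 / 0.052² ≈ 355.18 → 356.
At ±3.7%: n = 1.960² × 0.2500 / 0.037² ≈ 701.53 → 702.
Additional respondents: 702 − 356 = 346.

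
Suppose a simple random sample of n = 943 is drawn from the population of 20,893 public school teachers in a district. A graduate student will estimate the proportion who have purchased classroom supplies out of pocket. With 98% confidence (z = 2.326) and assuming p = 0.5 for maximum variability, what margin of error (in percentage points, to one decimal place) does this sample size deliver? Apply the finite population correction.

Finite-population factor: (N−n)/(N−1) = (20893−943)/(20893−1) = 0.9549.
SE(p̂) = √[p(1−p)/n · (N−n)/(N−1)] = √[0.2500/943 × 0.9549] = 0.01591.
E = z × SE = 2.326 × 0.01591 = 0.03701 ≈ 3.7 percentage points.

3.7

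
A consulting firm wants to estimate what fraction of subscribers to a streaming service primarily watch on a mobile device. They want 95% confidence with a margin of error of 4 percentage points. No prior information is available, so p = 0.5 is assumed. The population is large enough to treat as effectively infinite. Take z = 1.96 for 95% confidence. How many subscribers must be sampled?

601

With p = 0.5, p(1−p) = 0.25.
n = z²·p(1−p)/E² = 1.96² × 0.2500 / 0.040² = 3.8416 × 0.2500 / 0.001600 ≈ 600.25.
Rounding up gives n = 601.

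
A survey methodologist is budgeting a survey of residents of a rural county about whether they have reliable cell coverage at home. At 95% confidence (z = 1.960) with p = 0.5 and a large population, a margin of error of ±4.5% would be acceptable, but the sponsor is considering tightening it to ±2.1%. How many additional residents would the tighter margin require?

1703

At ±4.5%: n = 1.960² × 0.2500 / 0.045² ≈ 474.27 → 475.
At ±2.1%: n = 1.960² × 0.2500 / 0.021² ≈ 2177.78 → 2178.
Additional respondents: 2178 − 475 = 1703.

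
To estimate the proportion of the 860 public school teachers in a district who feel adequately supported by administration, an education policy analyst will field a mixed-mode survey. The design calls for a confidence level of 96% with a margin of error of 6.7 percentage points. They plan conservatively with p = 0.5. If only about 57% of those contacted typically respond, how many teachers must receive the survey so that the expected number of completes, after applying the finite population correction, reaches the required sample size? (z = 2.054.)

325

Completed interviews needed (unadjusted): n₀ = 2.054² × 0.2500 / 0.067² ≈ 234.96 → 235.
FPC for N = 860: n = 235 / (1 + 234/860) = 235 / 1.2721 ≈ 184.73 → 185.
At a 57% response rate, contacts needed = 185 / 0.57 ≈ 324.56 → 325.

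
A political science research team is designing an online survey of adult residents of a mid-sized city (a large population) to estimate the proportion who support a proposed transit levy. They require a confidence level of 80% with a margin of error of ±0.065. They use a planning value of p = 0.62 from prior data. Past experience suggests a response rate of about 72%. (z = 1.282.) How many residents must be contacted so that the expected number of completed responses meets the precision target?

Completed interviews needed: n₀ = 1.282² × 0.2356 / 0.065² ≈ 91.65 → 92.
At a 72% response rate, contacts needed = 92 / 0.72 ≈ 127.78 → 128.

128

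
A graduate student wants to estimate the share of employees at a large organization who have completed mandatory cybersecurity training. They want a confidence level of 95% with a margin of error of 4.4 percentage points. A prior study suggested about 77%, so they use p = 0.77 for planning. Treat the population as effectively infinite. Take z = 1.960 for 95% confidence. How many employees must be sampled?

With p = 0.77, p(1−p) = 0.1771.
n = z²·p(1−p)/E² = 1.960² × 0.1771 / 0.044² = 3.8416 × 0.1771 / 0.001936 ≈ 351.42.
Rounding up gives n = 352.

352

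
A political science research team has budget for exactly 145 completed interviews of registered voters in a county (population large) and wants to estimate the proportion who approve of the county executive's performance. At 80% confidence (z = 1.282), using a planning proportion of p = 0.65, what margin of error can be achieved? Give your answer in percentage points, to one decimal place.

5.1

SE(p̂) = √[p(1−p)/n] = √[0.2275/145] = 0.03961.
E = z × SE = 1.282 × 0.03961 = 0.05078, or 5.1 percentage points.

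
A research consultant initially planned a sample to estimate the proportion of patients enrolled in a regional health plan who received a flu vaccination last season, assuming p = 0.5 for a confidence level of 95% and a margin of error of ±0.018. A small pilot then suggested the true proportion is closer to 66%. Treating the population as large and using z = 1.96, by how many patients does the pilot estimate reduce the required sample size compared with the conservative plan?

304

Conservative (p = 0.5): n = 1.96² × 0.25 / 0.018² ≈ 2964.20 → 2965.
Using p = 0.66: p(1−p) = 0.2244, so n = 1.96² × 0.2244 / 0.018² ≈ 2660.66 → 2661.
Reduction: 2965 − 2661 = 304.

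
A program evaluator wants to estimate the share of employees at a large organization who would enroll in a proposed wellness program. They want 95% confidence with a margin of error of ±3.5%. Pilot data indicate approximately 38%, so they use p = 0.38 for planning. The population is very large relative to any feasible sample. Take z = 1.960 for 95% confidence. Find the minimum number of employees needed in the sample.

739

With p = 0.38, p(1−p) = 0.2356.
n = z²·p(1−p)/E² = 1.960² × 0.2356 / 0.035² = 3.8416 × 0.2356 / 0.001225 ≈ 738.84.
Rounding up gives n = 739.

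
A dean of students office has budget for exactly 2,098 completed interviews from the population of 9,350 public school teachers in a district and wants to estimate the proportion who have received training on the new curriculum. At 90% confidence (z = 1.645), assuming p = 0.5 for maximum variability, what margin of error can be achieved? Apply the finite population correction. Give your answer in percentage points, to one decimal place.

1.6

Finite-population factor: (N−n)/(N−1) = (9350−2098)/(9350−1) = 0.7757.
SE(p̂) = √[p(1−p)/n · (N−n)/(N−1)] = √[0.2500/2098 × 0.7757] = 0.00961.
E = z × SE = 1.645 × 0.00961 = 0.01582 ≈ 1.6 percentage points.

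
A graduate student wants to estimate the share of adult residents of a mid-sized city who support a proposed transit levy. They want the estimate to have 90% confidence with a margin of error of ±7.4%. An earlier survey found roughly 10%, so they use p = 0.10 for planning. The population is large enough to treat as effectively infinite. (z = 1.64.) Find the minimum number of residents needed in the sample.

45

With p = 0.10, p(1−p) = 0.0900.
n = z²·p(1−p)/E² = 1.64² × 0.0900 / 0.074² = 2.6896 × 0.0900 / 0.005476 ≈ 44.20.
Rounding up gives n = 45.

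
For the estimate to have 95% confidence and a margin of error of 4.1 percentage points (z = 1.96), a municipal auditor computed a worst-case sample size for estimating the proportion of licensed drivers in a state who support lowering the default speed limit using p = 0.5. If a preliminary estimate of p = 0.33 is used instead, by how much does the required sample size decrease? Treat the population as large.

66

Conservative (p = 0.5): n = 1.96² × 0.25 / 0.041² ≈ 571.33 → 572.
Using p = 0.33: p(1−p) = 0.2211, so n = 1.96² × 0.2211 / 0.041² ≈ 505.28 → 506.
Reduction: 572 − 506 = 66.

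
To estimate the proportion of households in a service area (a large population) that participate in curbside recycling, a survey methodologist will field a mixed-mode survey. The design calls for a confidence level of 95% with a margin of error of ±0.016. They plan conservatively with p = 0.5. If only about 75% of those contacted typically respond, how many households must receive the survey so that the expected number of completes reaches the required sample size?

5003

For 95% confidence, z = 1.960.
Completed interviews needed: n₀ = 1.960² × 0.2500 / 0.016² ≈ 3751.56 → 3752.
At a 75% response rate, contacts needed = 3752 / 0.75 ≈ 5002.67 → 5003.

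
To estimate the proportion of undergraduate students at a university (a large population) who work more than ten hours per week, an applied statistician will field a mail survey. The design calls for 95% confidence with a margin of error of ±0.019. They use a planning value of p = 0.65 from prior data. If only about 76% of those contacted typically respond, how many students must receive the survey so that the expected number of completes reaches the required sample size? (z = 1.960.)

3186

Completed interviews needed: n₀ = 1.960² × 0.2275 / 0.019² ≈ 2420.95 → 2421.
At a 76% response rate, contacts needed = 2421 / 0.76 ≈ 3185.53 → 3186.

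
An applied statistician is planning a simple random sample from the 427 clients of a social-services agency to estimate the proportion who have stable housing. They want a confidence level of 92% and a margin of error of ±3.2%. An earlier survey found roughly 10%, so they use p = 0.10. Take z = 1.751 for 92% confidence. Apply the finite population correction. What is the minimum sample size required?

166

Unadjusted: n₀ = 1.751² × 0.10 × 0.90 / 0.032² ≈ 269.47, so n₀ = 270.
Finite population correction with N = 427: n = n₀ / (1 + (n₀−1)/N) = 270 / (1 + 269/427) = 270 / 1.6300 ≈ 165.65.
Rounding up, n = 166.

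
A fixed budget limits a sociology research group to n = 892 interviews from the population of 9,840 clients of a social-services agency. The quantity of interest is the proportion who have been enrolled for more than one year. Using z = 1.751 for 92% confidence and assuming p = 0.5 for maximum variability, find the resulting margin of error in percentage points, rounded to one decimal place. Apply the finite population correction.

Finite-population factor: (N−n)/(N−1) = (9840−892)/(9840−1) = 0.9094.
SE(p̂) = √[p(1−p)/n · (N−n)/(N−1)] = √[0.2500/892 × 0.9094] = 0.01597.
E = z × SE = 1.751 × 0.01597 = 0.02796 ≈ 2.8 percentage points.

2.8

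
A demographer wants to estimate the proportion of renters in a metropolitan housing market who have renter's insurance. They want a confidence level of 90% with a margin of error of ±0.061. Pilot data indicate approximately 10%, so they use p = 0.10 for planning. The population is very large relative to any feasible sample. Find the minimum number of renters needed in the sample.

For 90% confidence, z = 1.645.
With p = 0.10, p(1−p) = 0.0900.
n = z²·p(1−p)/E² = 1.645² × 0.0900 / 0.061² = 2.7060 × 0.0900 / 0.003721 ≈ 65.45.
Rounding up gives n = 66.

66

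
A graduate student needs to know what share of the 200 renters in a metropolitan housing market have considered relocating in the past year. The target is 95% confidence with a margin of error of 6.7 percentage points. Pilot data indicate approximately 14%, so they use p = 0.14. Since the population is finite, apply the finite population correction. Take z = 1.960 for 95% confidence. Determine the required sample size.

69

Unadjusted: n₀ = 1.960² × 0.14 × 0.86 / 0.067² ≈ 103.04, so n₀ = 104.
Finite population correction with N = 200: n = n₀ / (1 + (n₀−1)/N) = 104 / (1 + 103/200) = 104 / 1.5150 ≈ 68.65.
Rounding up, n = 69.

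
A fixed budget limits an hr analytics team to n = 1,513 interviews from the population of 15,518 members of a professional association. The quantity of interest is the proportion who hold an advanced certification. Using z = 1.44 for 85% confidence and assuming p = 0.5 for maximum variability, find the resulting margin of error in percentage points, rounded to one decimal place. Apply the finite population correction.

1.8

Finite-population factor: (N−n)/(N−1) = (15518−1513)/(15518−1) = 0.9026.
SE(p̂) = √[p(1−p)/n · (N−n)/(N−1)] = √[0.2500/1513 × 0.9026] = 0.01221.
E = z × SE = 1.44 × 0.01221 = 0.01759 ≈ 1.8 percentage points.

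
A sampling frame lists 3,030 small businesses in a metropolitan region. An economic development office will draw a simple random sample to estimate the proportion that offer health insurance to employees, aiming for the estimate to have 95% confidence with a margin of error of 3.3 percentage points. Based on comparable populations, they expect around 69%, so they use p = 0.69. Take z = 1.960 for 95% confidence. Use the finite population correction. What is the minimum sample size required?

Unadjusted: n₀ = 1.960² × 0.69 × 0.31 / 0.033² ≈ 754.56, so n₀ = 755.
Finite population correction with N = 3,030: n = n₀ / (1 + (n₀−1)/N) = 755 / (1 + 754/3030) = 755 / 1.2488 ≈ 604.56.
Rounding up, n = 605.

605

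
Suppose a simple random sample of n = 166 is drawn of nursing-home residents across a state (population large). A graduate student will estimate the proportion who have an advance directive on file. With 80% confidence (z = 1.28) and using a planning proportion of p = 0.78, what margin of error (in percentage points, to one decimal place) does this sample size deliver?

4.1

SE(p̂) = √[p(1−p)/n] = √[0.1716/166] = 0.03215.
E = z × SE = 1.28 × 0.03215 = 0.04115, or 4.1 percentage points.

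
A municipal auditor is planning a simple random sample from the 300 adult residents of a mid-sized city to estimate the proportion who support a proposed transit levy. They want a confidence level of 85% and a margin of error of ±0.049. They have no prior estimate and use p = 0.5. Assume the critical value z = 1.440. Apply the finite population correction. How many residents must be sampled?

126

Unadjusted: n₀ = 1.440² × 0.50 × 0.50 / 0.049² ≈ 215.91, so n₀ = 216.
Finite population correction with N = 300: n = n₀ / (1 + (n₀−1)/N) = 216 / (1 + 215/300) = 216 / 1.7167 ≈ 125.83.
Rounding up, n = 126.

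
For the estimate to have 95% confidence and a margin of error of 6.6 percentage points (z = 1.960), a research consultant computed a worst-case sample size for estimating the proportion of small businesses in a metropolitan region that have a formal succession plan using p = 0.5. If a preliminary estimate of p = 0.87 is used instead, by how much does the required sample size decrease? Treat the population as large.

121

Conservative (p = 0.5): n = 1.960² × 0.25 / 0.066² ≈ 220.48 → 221.
Using p = 0.87: p(1−p) = 0.1131, so n = 1.960² × 0.1131 / 0.066² ≈ 99.74 → 100.
Reduction: 221 − 100 = 121.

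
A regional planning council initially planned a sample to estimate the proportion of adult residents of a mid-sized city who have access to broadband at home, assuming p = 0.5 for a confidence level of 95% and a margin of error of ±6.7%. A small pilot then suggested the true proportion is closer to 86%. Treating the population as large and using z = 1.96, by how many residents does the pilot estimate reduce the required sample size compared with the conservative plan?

110

Conservative (p = 0.5): n = 1.96² × 0.25 / 0.067² ≈ 213.95 → 214.
Using p = 0.86: p(1−p) = 0.1204, so n = 1.96² × 0.1204 / 0.067² ≈ 103.04 → 104.
Reduction: 214 − 104 = 110.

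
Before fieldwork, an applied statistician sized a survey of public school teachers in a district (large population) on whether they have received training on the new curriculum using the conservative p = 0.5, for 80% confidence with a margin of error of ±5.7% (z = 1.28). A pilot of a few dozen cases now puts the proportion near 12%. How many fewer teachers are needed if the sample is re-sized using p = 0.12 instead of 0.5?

73

Conservative (p = 0.5): n = 1.28² × 0.25 / 0.057² ≈ 126.07 → 127.
Using p = 0.12: p(1−p) = 0.1056, so n = 1.28² × 0.1056 / 0.057² ≈ 53.25 → 54.
Reduction: 127 − 54 = 73.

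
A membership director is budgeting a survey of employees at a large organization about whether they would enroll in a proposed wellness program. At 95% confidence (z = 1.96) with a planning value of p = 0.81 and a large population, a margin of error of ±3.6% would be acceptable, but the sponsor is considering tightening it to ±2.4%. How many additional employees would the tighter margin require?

At ±3.6%: n = 1.96² × 0.1539 / 0.036² ≈ 456.19 → 457.
At ±2.4%: n = 1.96² × 0.1539 / 0.024² ≈ 1026.43 → 1027.
Additional respondents: 1027 − 457 = 570.

570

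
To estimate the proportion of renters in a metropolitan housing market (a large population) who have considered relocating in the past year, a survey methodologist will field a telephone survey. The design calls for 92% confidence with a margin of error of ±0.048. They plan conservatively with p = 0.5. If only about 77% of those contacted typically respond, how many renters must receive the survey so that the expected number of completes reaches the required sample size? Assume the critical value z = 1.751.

433

Completed interviews needed: n₀ = 1.751² × 0.2500 / 0.048² ≈ 332.68 → 333.
At a 77% response rate, contacts needed = 333 / 0.77 ≈ 432.47 → 433.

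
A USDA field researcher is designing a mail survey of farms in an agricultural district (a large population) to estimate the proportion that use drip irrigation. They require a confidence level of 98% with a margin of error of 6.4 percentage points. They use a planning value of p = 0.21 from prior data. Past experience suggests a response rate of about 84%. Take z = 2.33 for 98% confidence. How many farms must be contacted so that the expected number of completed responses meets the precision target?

Completed interviews needed: n₀ = 2.33² × 0.1659 / 0.064² ≈ 219.89 → 220.
At an 84% response rate, contacts needed = 220 / 0.84 ≈ 261.90 → 262.

262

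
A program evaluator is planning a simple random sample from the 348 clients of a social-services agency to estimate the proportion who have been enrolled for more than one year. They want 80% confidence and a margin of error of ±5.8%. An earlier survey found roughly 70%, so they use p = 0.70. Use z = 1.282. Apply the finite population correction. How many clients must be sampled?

80

Unadjusted: n₀ = 1.282² × 0.70 × 0.30 / 0.058² ≈ 102.60, so n₀ = 103.
Finite population correction with N = 348: n = n₀ / (1 + (n₀−1)/N) = 103 / (1 + 102/348) = 103 / 1.2931 ≈ 79.65.
Rounding up, n = 80.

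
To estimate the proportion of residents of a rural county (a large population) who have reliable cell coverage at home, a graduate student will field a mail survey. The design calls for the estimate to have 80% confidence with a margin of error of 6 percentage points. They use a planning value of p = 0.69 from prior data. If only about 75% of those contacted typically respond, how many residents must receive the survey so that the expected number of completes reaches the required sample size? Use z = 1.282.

Completed interviews needed: n₀ = 1.282² × 0.2139 / 0.060² ≈ 97.65 → 98.
At a 75% response rate, contacts needed = 98 / 0.75 ≈ 130.67 → 131.

131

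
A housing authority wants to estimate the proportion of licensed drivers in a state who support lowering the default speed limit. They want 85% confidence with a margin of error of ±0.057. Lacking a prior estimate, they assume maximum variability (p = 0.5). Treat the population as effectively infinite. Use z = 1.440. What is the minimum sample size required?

With p = 0.5, p(1−p) = 0.25.
n = z²·p(1−p)/E² = 1.440² × 0.2500 / 0.057² = 2.0736 × 0.2500 / 0.003249 ≈ 159.56.
Rounding up gives n = 160.

160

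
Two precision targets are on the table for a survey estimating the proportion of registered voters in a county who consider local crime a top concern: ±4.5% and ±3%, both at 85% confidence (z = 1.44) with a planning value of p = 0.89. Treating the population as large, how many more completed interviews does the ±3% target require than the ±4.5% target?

At ±4.5%: n = 1.44² × 0.0979 / 0.045² ≈ 100.25 → 101.
At ±3%: n = 1.44² × 0.0979 / 0.030² ≈ 225.56 → 226.
Additional respondents: 226 − 101 = 125.

125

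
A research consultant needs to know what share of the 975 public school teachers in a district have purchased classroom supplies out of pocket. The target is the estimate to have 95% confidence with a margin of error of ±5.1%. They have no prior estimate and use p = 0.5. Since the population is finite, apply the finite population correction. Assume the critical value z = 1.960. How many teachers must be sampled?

Unadjusted: n₀ = 1.960² × 0.50 × 0.50 / 0.051² ≈ 369.24, so n₀ = 370.
Finite population correction with N = 975: n = n₀ / (1 + (n₀−1)/N) = 370 / (1 + 369/975) = 370 / 1.3785 ≈ 268.42.
Rounding up, n = 269.

269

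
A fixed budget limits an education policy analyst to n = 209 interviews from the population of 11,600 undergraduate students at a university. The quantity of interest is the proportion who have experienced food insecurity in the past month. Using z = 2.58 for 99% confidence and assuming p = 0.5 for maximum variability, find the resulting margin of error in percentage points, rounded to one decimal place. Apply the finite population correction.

8.8

Finite-population factor: (N−n)/(N−1) = (11600−209)/(11600−1) = 0.9821.
SE(p̂) = √[p(1−p)/n · (N−n)/(N−1)] = √[0.2500/209 × 0.9821] = 0.03427.
E = z × SE = 2.58 × 0.03427 = 0.08843 ≈ 8.8 percentage points.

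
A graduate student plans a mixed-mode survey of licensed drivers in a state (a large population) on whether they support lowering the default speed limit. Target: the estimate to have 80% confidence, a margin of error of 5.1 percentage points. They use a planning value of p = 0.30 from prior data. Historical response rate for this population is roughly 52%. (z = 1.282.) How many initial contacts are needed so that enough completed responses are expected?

Completed interviews needed: n₀ = 1.282² × 0.2100 / 0.051² ≈ 132.70 → 133.
At a 52% response rate, contacts needed = 133 / 0.52 ≈ 255.77 → 256.

256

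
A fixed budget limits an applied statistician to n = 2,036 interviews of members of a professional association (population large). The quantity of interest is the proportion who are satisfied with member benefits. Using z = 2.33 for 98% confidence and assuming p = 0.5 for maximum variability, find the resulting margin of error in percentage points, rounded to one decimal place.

2.6

SE(p̂) = √[p(1−p)/n] = √[0.2500/2036] = 0.01108.
E = z × SE = 2.33 × 0.01108 = 0.02582, or 2.6 percentage points.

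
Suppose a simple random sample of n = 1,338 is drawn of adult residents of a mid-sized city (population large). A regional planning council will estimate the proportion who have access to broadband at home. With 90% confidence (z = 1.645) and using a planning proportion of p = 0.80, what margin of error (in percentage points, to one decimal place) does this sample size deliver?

1.8

SE(p̂) = √[p(1−p)/n] = √[0.1600/1338] = 0.01094.
E = z × SE = 1.645 × 0.01094 = 0.01799, or 1.8 percentage points.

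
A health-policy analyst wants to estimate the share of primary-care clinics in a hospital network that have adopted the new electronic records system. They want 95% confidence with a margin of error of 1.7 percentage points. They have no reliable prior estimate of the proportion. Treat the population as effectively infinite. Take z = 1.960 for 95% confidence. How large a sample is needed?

With no prior estimate, use p = 0.5, giving p(1−p) = 0.25.
n = z²·p(1−p)/E² = 1.960² × 0.2500 / 0.017² = 3.8416 × 0.2500 / 0.000289 ≈ 3323.18.
Rounding up gives n = 3324.

3324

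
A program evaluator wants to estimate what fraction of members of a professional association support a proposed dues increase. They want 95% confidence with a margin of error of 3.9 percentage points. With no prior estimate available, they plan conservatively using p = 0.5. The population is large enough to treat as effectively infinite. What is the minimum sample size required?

632

For 95% confidence, z = 1.96.
With p = 0.5, p(1−p) = 0.25.
n = z²·p(1−p)/E² = 1.96² × 0.2500 / 0.039² = 3.8416 × 0.2500 / 0.001521 ≈ 631.43.
Rounding up gives n = 632.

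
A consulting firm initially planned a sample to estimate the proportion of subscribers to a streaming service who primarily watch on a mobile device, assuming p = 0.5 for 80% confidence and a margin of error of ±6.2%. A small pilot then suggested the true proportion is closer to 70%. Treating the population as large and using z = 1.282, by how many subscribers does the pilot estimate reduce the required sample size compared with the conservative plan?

Conservative (p = 0.5): n = 1.282² × 0.25 / 0.062² ≈ 106.89 → 107.
Using p = 0.70: p(1−p) = 0.2100, so n = 1.282² × 0.2100 / 0.062² ≈ 89.79 → 90.
Reduction: 107 − 90 = 17.

17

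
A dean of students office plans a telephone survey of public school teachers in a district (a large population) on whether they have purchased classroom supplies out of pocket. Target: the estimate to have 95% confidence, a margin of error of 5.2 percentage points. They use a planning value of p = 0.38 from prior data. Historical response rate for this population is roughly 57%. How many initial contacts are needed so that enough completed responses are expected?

588

For 95% confidence, z = 1.96.
Completed interviews needed: n₀ = 1.96² × 0.2356 / 0.052² ≈ 334.72 → 335.
At a 57% response rate, contacts needed = 335 / 0.57 ≈ 587.72 → 588.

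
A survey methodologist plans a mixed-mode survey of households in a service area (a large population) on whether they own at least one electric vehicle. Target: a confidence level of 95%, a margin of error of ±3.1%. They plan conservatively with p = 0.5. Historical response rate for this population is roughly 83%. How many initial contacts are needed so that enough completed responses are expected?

For 95% confidence, z = 1.960.
Completed interviews needed: n₀ = 1.960² × 0.2500 / 0.031² ≈ 999.38 → 1000.
At an 83% response rate, contacts needed = 1000 / 0.83 ≈ 1204.82 → 1205.

1205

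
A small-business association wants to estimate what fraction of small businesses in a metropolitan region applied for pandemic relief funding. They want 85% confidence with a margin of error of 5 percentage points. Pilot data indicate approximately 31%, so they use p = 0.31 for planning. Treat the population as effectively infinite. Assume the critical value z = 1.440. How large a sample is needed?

178

With p = 0.31, p(1−p) = 0.2139.
n = z²·p(1−p)/E² = 1.440² × 0.2139 / 0.050² = 2.0736 × 0.2139 / 0.002500 ≈ 177.42.
Rounding up gives n = 178.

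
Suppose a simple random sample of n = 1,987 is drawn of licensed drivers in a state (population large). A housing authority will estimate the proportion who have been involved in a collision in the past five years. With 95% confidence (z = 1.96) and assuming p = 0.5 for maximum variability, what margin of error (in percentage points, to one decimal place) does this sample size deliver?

2.2

SE(p̂) = √[p(1−p)/n] = √[0.2500/1987] = 0.01122.
E = z × SE = 1.96 × 0.01122 = 0.02199, or 2.2 percentage points.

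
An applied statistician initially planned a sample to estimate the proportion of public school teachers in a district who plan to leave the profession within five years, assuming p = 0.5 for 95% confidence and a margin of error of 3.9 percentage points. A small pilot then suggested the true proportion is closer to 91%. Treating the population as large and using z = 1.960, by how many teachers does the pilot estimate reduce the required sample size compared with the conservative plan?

425

Conservative (p = 0.5): n = 1.960² × 0.25 / 0.039² ≈ 631.43 → 632.
Using p = 0.91: p(1−p) = 0.0819, so n = 1.960² × 0.0819 / 0.039² ≈ 206.86 → 207.
Reduction: 632 − 207 = 425.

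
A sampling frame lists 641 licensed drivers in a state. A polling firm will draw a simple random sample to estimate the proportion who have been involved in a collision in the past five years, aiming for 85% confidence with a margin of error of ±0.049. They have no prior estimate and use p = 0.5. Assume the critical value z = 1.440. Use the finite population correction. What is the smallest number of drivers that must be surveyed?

Unadjusted: n₀ = 1.440² × 0.50 × 0.50 / 0.049² ≈ 215.91, so n₀ = 216.
Finite population correction with N = 641: n = n₀ / (1 + (n₀−1)/N) = 216 / (1 + 215/641) = 216 / 1.3354 ≈ 161.75.
Rounding up, n = 162.

162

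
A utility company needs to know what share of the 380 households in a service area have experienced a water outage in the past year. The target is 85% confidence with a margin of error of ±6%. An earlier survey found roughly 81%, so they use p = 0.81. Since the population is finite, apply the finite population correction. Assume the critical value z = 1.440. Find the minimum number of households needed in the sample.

73

Unadjusted: n₀ = 1.440² × 0.81 × 0.19 / 0.060² ≈ 88.65, so n₀ = 89.
Finite population correction with N = 380: n = n₀ / (1 + (n₀−1)/N) = 89 / (1 + 88/380) = 89 / 1.2316 ≈ 72.26.
Rounding up, n = 73.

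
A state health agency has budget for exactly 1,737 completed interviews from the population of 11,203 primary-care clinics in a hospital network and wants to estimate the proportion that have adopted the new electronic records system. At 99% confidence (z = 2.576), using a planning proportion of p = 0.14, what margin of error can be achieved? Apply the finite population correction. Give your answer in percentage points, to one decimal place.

2.0

Finite-population factor: (N−n)/(N−1) = (11203−1737)/(11203−1) = 0.8450.
SE(p̂) = √[p(1−p)/n · (N−n)/(N−1)] = √[0.1204/1737 × 0.8450] = 0.00765.
E = z × SE = 2.576 × 0.00765 = 0.01971 ≈ 2.0 percentage points.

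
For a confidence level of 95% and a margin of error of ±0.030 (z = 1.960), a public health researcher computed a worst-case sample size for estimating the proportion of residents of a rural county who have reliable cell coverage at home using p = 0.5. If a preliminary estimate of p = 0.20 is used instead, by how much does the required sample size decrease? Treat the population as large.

385

Conservative (p = 0.5): n = 1.960² × 0.25 / 0.030² ≈ 1067.11 → 1068.
Using p = 0.20: p(1−p) = 0.1600, so n = 1.960² × 0.1600 / 0.030² ≈ 682.95 → 683.
Reduction: 1068 − 683 = 385.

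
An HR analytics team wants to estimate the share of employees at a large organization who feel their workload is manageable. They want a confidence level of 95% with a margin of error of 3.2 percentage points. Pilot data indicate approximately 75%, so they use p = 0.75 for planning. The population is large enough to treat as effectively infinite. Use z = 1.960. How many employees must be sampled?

With p = 0.75, p(1−p) = 0.1875.
n = z²·p(1−p)/E² = 1.960² × 0.1875 / 0.032² = 3.8416 × 0.1875 / 0.001024 ≈ 703.42.
Rounding up gives n = 704.

704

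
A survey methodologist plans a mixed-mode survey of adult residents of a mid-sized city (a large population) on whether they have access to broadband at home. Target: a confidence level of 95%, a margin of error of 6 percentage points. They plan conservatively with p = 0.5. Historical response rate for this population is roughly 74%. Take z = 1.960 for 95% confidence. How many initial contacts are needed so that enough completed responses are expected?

361

Completed interviews needed: n₀ = 1.960² × 0.2500 / 0.060² ≈ 266.78 → 267.
At a 74% response rate, contacts needed = 267 / 0.74 ≈ 360.81 → 361.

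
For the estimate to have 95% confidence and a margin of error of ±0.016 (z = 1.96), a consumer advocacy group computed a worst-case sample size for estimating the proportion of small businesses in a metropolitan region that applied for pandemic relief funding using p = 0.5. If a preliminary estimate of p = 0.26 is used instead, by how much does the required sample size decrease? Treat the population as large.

864

Conservative (p = 0.5): n = 1.96² × 0.25 / 0.016² ≈ 3751.56 → 3752.
Using p = 0.26: p(1−p) = 0.1924, so n = 1.96² × 0.1924 / 0.016² ≈ 2887.20 → 2888.
Reduction: 3752 − 2888 = 864.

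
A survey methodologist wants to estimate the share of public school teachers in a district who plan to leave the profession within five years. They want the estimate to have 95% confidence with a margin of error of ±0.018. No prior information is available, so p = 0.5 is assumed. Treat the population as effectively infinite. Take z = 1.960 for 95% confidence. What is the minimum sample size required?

2965

With p = 0.5, p(1−p) = 0.25.
n = z²·p(1−p)/E² = 1.960² × 0.2500 / 0.018² = 3.8416 × 0.2500 / 0.000324 ≈ 2964.20.
Rounding up gives n = 2965.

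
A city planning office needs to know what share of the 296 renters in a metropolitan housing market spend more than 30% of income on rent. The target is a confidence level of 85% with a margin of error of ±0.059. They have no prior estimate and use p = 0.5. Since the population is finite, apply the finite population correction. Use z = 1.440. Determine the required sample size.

100

Unadjusted: n₀ = 1.440² × 0.50 × 0.50 / 0.059² ≈ 148.92, so n₀ = 149.
Finite population correction with N = 296: n = n₀ / (1 + (n₀−1)/N) = 149 / (1 + 148/296) = 149 / 1.5000 ≈ 99.33.
Rounding up, n = 100.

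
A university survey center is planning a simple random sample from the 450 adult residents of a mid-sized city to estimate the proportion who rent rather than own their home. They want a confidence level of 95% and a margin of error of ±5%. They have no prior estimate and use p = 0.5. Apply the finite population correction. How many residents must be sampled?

For 95% confidence, z = 1.960.
Unadjusted: n₀ = 1.960² × 0.50 × 0.50 / 0.050² ≈ 384.16, so n₀ = 385.
Finite population correction with N = 450: n = n₀ / (1 + (n₀−1)/N) = 385 / (1 + 384/450) = 385 / 1.8533 ≈ 207.73.
Rounding up, n = 208.

208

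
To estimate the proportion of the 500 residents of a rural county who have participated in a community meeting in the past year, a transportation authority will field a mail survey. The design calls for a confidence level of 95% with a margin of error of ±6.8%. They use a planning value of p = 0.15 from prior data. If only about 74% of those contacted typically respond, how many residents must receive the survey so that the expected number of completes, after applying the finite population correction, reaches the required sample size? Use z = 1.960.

119

Completed interviews needed (unadjusted): n₀ = 1.960² × 0.1275 / 0.068² ≈ 105.93 → 106.
FPC for N = 500: n = 106 / (1 + 105/500) = 106 / 1.2100 ≈ 87.60 → 88.
At a 74% response rate, contacts needed = 88 / 0.74 ≈ 118.92 → 119.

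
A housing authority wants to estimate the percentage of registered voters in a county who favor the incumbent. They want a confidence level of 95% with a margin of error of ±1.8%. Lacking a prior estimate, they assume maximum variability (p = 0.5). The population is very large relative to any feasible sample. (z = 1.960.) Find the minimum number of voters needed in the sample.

2965

With p = 0.5, p(1−p) = 0.25.
n = z²·p(1−p)/E² = 1.960² × 0.2500 / 0.018² = 3.8416 × 0.2500 / 0.000324 ≈ 2964.20.
Rounding up gives n = 2965.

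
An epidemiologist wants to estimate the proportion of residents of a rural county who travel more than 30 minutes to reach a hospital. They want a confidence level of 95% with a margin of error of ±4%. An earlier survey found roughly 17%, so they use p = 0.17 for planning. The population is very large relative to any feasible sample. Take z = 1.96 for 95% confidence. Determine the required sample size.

With p = 0.17, p(1−p) = 0.1411.
n = z²·p(1−p)/E² = 1.96² × 0.1411 / 0.040² = 3.8416 × 0.1411 / 0.001600 ≈ 338.78.
Rounding up gives n = 339.

339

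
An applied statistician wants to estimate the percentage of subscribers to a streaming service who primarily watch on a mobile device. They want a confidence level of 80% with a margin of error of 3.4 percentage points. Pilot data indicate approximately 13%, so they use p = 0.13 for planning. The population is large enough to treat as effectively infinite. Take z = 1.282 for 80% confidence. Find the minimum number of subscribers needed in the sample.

161

With p = 0.13, p(1−p) = 0.1131.
n = z²·p(1−p)/E² = 1.282² × 0.1131 / 0.034² = 1.6435 × 0.1131 / 0.001156 ≈ 160.80.
Rounding up gives n = 161.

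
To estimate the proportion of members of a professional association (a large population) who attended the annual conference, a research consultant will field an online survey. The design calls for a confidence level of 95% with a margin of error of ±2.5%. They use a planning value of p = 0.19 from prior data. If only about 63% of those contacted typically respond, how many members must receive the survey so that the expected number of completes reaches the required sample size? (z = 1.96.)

Completed interviews needed: n₀ = 1.96² × 0.1539 / 0.025² ≈ 945.96 → 946.
At a 63% response rate, contacts needed = 946 / 0.63 ≈ 1501.59 → 1502.

1502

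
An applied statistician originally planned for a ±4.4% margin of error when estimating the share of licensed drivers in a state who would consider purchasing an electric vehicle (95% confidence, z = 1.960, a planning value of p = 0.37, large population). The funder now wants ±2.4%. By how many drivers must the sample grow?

1092

At ±4.4%: n = 1.960² × 0.2331 / 0.044² ≈ 462.54 → 463.
At ±2.4%: n = 1.960² × 0.2331 / 0.024² ≈ 1554.65 → 1555.
Additional respondents: 1555 − 463 = 1092.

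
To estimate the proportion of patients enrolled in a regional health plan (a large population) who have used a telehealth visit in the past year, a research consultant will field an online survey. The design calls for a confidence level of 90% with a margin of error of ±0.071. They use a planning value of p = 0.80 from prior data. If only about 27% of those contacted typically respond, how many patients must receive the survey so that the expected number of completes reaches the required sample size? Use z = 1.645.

319

Completed interviews needed: n₀ = 1.645² × 0.1600 / 0.071² ≈ 85.89 → 86.
At a 27% response rate, contacts needed = 86 / 0.27 ≈ 318.52 → 319.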